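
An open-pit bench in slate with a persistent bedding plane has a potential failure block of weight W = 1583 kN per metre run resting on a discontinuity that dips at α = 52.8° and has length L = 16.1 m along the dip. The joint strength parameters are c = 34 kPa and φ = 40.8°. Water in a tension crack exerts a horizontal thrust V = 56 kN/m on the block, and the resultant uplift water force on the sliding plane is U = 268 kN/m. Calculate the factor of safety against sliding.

FS = 0.85

Resolving the block weight along and normal to the plane and applying the Mohr–Coulomb strength on the joint:
N' = W cosα − U − V sinα = 1583·cos52.8° − 268 − 56·sin52.8° = 644.5 kN/m
Driving force T = W sinα + V cosα = 1583·sin52.8° + 56·cos52.8° = 1294.8 kN/m
Resisting force R = c·L + N'·tanφ = 34·16.1 + 644.5·tan40.8° = 547.4 + 556.3 = 1103.7 kN/m
FS = R / T = 1103.7 / 1294.8 = 0.852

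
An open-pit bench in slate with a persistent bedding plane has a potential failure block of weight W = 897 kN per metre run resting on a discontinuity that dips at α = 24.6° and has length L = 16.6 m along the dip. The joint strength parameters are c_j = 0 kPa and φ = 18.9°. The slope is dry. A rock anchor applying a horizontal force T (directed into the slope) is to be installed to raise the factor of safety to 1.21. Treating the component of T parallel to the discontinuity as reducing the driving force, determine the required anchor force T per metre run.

Resolving forces along and normal to the sliding plane, with the horizontal anchor force T adding T·sinα to the effective normal force and T·cosα acting up the plane against the driving force:
FS = [c_jL + (W cosα + T sinα) tanφ] / [W sinα − T cosα]
Without the anchor: N' = 815.6 kN/m, driving T_d = 373.4 kN/m, resisting R = 0·16.6 + 815.6·tan18.9° = 279.2 kN/m, FS = 0.75.
Setting FS = 1.21 and solving for T:
1.21·(373.4 − T cos24.6°) = 279.2 + T sin24.6°·tan18.9°
T·(sin24.6°·tan18.9° + 1.21·cos24.6°) = 1.21·373.4 − 279.2
T·(0.4163·0.3424 + 1.21·0.9092) = 451.8 − 279.2 = 172.6
T·1.2427 = 172.6
T = 138.9 kN/m

T = 139 kN/m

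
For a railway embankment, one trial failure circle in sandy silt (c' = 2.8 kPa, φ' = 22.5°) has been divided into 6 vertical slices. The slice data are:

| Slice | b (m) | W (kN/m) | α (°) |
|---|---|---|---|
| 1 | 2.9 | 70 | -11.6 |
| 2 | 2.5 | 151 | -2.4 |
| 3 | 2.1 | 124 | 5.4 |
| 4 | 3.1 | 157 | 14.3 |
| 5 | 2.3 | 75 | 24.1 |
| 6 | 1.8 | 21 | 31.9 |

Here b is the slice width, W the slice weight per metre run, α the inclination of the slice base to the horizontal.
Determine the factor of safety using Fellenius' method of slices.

FS = 3.96

Ordinary method of slices: FS = Σ[c'·Δl_i + (W_i cosα_i)·tanφ'] / Σ W_i sinα_i, with Δl_i = b_i / cosα_i.
Slice 1: Δl = 2.9/cos(-11.6°) = 2.960 m; N'_1 = 70·cos(-11.6°) = 68.6; c'Δl = 8.29; W sinα = -14.1
Slice 2: Δl = 2.5/cos(-2.4°) = 2.502 m; N'_2 = 151·cos(-2.4°) = 150.9; c'Δl = 7.01; W sinα = -6.3
Slice 3: Δl = 2.1/cos5.4° = 2.109 m; N'_3 = 124·cos5.4° = 123.4; c'Δl = 5.91; W sinα = 11.7
Slice 4: Δl = 3.1/cos14.3° = 3.199 m; N'_4 = 157·cos14.3° = 152.1; c'Δl = 8.96; W sinα = 38.8
Slice 5: Δl = 2.3/cos24.1° = 2.520 m; N'_5 = 75·cos24.1° = 68.5; c'Δl = 7.05; W sinα = 30.6
Slice 6: Δl = 1.8/cos31.9° = 2.120 m; N'_6 = 21·cos31.9° = 17.8; c'Δl = 5.94; W sinα = 11.1
Σc'Δl = 43.2 kN/m; ΣN' = 581.3 kN/m; ΣW sinα = 71.8 kN/m
Resisting = 43.2 + 581.3·tan22.5° = 43.2 + 240.8 = 283.9 kN/m
FS = 283.9 / 71.8 = 3.956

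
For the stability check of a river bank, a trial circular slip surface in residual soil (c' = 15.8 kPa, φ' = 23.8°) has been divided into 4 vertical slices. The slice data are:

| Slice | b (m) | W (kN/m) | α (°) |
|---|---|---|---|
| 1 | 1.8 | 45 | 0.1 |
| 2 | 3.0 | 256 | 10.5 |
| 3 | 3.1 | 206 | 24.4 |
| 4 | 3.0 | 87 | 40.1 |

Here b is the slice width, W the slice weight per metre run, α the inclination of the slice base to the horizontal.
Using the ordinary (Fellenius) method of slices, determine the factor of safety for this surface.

FS = 2.32

Ordinary method of slices: FS = Σ[c'·Δl_i + (W_i cosα_i)·tanφ'] / Σ W_i sinα_i, with Δl_i = b_i / cosα_i.
Slice 1: Δl = 1.8/cos0.1° = 1.800 m; N'_1 = 45·cos0.1° = 45.0; c'Δl = 28.44; W sinα = 0.1
Slice 2: Δl = 3.0/cos10.5° = 3.051 m; N'_2 = 256·cos10.5° = 251.7; c'Δl = 48.21; W sinα = 46.7
Slice 3: Δl = 3.1/cos24.4° = 3.404 m; N'_3 = 206·cos24.4° = 187.6; c'Δl = 53.78; W sinα = 85.1
Slice 4: Δl = 3.0/cos40.1° = 3.922 m; N'_4 = 87·cos40.1° = 66.5; c'Δl = 61.97; W sinα = 56.0
Σc'Δl = 192.4 kN/m; ΣN' = 550.9 kN/m; ΣW sinα = 187.9 kN/m
Resisting = 192.4 + 550.9·tan23.8° = 192.4 + 243.0 = 435.4 kN/m
FS = 435.4 / 187.9 = 2.317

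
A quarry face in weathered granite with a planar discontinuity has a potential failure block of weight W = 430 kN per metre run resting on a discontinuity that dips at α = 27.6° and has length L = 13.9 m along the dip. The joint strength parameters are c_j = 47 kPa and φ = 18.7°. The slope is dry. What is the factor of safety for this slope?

Resolving the block weight along and normal to the plane and applying the Mohr–Coulomb strength on the joint:
N' = W cosα = 430·cos27.6° = 381.1 kN/m
Driving force T = W sinα = 430·sin27.6° = 199.2 kN/m
Resisting force R = c_j·L + N'·tanφ = 47·13.9 + 381.1·tan18.7° = 653.3 + 129.0 = 782.3 kN/m
FS = R / T = 782.3 / 199.2 = 3.927

FS = 3.93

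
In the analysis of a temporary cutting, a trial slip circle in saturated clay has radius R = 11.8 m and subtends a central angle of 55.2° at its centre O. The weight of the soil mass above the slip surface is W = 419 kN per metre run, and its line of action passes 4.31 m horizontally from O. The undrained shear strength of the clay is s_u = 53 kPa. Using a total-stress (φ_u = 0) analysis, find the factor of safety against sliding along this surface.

FS = 3.94

Taking moments about the centre O, the resisting moment is provided by the undrained shear strength acting along the arc:
Arc length L_a = R·θ = 11.8·(55.2°·π/180) = 11.8·0.9634 = 11.37 m
M_R = s_u·L_a·R = 53·11.37·11.8 = 7109.8 kN·m/m
M_D = W·d = 419·4.31 = 1805.9 kN·m/m
FS = M_R / M_D = 7109.8 / 1805.9 = 3.937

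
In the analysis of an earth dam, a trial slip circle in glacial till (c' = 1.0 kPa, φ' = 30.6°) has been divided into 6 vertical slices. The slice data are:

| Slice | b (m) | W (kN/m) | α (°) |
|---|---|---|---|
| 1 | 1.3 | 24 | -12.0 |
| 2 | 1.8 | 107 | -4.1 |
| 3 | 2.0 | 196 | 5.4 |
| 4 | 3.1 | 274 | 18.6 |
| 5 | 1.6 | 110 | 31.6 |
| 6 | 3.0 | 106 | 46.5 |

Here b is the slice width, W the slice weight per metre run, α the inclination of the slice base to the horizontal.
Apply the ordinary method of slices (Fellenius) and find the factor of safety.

FS = 2.02

Ordinary method of slices: FS = Σ[c'·Δl_i + (W_i cosα_i)·tanφ'] / Σ W_i sinα_i, with Δl_i = b_i / cosα_i.
Slice 1: Δl = 1.3/cos(-12.0°) = 1.329 m; N'_1 = 24·cos(-12.0°) = 23.5; c'Δl = 1.33; W sinα = -5.0
Slice 2: Δl = 1.8/cos(-4.1°) = 1.805 m; N'_2 = 107·cos(-4.1°) = 106.7; c'Δl = 1.80; W sinα = -7.7
Slice 3: Δl = 2.0/cos5.4° = 2.009 m; N'_3 = 196·cos5.4° = 195.1; c'Δl = 2.01; W sinα = 18.4
Slice 4: Δl = 3.1/cos18.6° = 3.271 m; N'_4 = 274·cos18.6° = 259.7; c'Δl = 3.27; W sinα = 87.4
Slice 5: Δl = 1.6/cos31.6° = 1.879 m; N'_5 = 110·cos31.6° = 93.7; c'Δl = 1.88; W sinα = 57.6
Slice 6: Δl = 3.0/cos46.5° = 4.358 m; N'_6 = 106·cos46.5° = 73.0; c'Δl = 4.36; W sinα = 76.9
Σc'Δl = 14.7 kN/m; ΣN' = 751.7 kN/m; ΣW sinα = 227.7 kN/m
Resisting = 14.7 + 751.7·tan30.6° = 14.7 + 444.5 = 459.2 kN/m
FS = 459.2 / 227.7 = 2.016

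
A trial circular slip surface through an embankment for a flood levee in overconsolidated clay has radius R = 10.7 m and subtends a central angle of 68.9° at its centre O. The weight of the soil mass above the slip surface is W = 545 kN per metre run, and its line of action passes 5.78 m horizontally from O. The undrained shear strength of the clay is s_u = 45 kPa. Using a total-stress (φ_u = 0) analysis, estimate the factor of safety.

FS = 1.97

Taking moments about the centre O, the resisting moment is provided by the undrained shear strength acting along the arc:
Arc length L_a = R·θ = 10.7·(68.9°·π/180) = 10.7·1.2025 = 12.87 m
M_R = s_u·L_a·R = 45·12.87·10.7 = 6195.5 kN·m/m
M_D = W·d = 545·5.78 = 3150.1 kN·m/m
FS = M_R / M_D = 6195.5 / 3150.1 = 1.967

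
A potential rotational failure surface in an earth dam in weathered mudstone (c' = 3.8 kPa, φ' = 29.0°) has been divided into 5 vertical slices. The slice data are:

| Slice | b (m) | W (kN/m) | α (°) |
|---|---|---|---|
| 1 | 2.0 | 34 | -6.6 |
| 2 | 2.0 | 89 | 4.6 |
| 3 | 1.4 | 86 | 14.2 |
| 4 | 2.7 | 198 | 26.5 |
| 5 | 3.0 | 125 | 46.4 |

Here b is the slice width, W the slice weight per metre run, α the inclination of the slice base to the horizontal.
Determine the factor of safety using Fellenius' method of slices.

FS = 1.52

Ordinary method of slices: FS = Σ[c'·Δl_i + (W_i cosα_i)·tanφ'] / Σ W_i sinα_i, with Δl_i = b_i / cosα_i.
Slice 1: Δl = 2.0/cos(-6.6°) = 2.013 m; N'_1 = 34·cos(-6.6°) = 33.8; c'Δl = 7.65; W sinα = -3.9
Slice 2: Δl = 2.0/cos4.6° = 2.006 m; N'_2 = 89·cos4.6° = 88.7; c'Δl = 7.62; W sinα = 7.1
Slice 3: Δl = 1.4/cos14.2° = 1.444 m; N'_3 = 86·cos14.2° = 83.4; c'Δl = 5.49; W sinα = 21.1
Slice 4: Δl = 2.7/cos26.5° = 3.017 m; N'_4 = 198·cos26.5° = 177.2; c'Δl = 11.46; W sinα = 88.3
Slice 5: Δl = 3.0/cos46.4° = 4.350 m; N'_5 = 125·cos46.4° = 86.2; c'Δl = 16.53; W sinα = 90.5
Σc'Δl = 48.8 kN/m; ΣN' = 469.3 kN/m; ΣW sinα = 203.2 kN/m
Resisting = 48.8 + 469.3·tan29.0° = 48.8 + 260.1 = 308.9 kN/m
FS = 308.9 / 203.2 = 1.520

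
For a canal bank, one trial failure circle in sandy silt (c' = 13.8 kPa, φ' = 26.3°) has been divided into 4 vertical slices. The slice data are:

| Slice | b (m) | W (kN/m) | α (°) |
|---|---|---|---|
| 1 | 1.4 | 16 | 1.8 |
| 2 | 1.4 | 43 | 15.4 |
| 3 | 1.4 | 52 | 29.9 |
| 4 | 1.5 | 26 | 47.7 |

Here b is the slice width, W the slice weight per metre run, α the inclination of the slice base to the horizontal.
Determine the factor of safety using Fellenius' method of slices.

FS = 2.66

Ordinary method of slices: FS = Σ[c'·Δl_i + (W_i cosα_i)·tanφ'] / Σ W_i sinα_i, with Δl_i = b_i / cosα_i.
Slice 1: Δl = 1.4/cos1.8° = 1.401 m; N'_1 = 16·cos1.8° = 16.0; c'Δl = 19.33; W sinα = 0.5
Slice 2: Δl = 1.4/cos15.4° = 1.452 m; N'_2 = 43·cos15.4° = 41.5; c'Δl = 20.04; W sinα = 11.4
Slice 3: Δl = 1.4/cos29.9° = 1.615 m; N'_3 = 52·cos29.9° = 45.1; c'Δl = 22.29; W sinα = 25.9
Slice 4: Δl = 1.5/cos47.7° = 2.229 m; N'_4 = 26·cos47.7° = 17.5; c'Δl = 30.76; W sinα = 19.2
Σc'Δl = 92.4 kN/m; ΣN' = 120.0 kN/m; ΣW sinα = 57.1 kN/m
Resisting = 92.4 + 120.0·tan26.3° = 92.4 + 59.3 = 151.7 kN/m
FS = 151.7 / 57.1 = 2.659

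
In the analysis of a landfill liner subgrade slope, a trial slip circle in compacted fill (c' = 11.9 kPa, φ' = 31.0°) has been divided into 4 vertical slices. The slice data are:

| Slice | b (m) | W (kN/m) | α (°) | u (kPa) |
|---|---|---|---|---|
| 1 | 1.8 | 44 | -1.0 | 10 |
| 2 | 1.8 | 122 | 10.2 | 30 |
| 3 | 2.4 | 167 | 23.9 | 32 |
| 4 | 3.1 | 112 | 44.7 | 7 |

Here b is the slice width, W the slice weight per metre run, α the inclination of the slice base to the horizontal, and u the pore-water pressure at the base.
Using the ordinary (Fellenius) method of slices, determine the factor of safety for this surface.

Ordinary method of slices: FS = Σ[c'·Δl_i + (W_i cosα_i − u_i·Δl_i)·tanφ'] / Σ W_i sinα_i, with Δl_i = b_i / cosα_i.
Slice 1: Δl = 1.8/cos(-1.0°) = 1.800 m; N'_1 = 44·cos(-1.0°) − 10·1.800 = 26.0; c'Δl = 21.42; W sinα = -0.8
Slice 2: Δl = 1.8/cos10.2° = 1.829 m; N'_2 = 122·cos10.2° − 30·1.829 = 65.2; c'Δl = 21.76; W sinα = 21.6
Slice 3: Δl = 2.4/cos23.9° = 2.625 m; N'_3 = 167·cos23.9° − 32·2.625 = 68.7; c'Δl = 31.24; W sinα = 67.7
Slice 4: Δl = 3.1/cos44.7° = 4.361 m; N'_4 = 112·cos44.7° − 7·4.361 = 49.1; c'Δl = 51.90; W sinα = 78.8
Σc'Δl = 126.3 kN/m; ΣN' = 209.0 kN/m; ΣW sinα = 167.3 kN/m
Resisting = 126.3 + 209.0·tan31.0° = 126.3 + 125.6 = 251.9 kN/m
FS = 251.9 / 167.3 = 1.506

FS = 1.51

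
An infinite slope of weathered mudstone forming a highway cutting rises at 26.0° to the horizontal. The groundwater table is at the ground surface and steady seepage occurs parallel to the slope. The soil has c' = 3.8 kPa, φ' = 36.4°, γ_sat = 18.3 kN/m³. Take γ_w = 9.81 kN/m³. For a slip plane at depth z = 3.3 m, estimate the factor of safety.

With seepage parallel to the slope and the water table at the surface, the effective normal stress on the slip plane uses the buoyant unit weight γ' = γ_sat − γ_w while the driving shear stress uses γ_sat:
FS = [c' + γ' z cos²β tanφ'] / [γ_sat z sinβ cosβ]
γ' = 18.3 − 9.81 = 8.49 kN/m³
Numerator = 3.8 + 8.49·3.3·cos²26.0°·tan36.4° = 3.8 + 8.49·3.3·0.8078·0.7373 = 20.486 kPa
Denominator = 18.3·3.3·sin26.0°·cos26.0° = 18.3·3.3·0.4384·0.8988 = 23.794 kPa
FS = 20.486 / 23.794 = 0.861

FS = 0.86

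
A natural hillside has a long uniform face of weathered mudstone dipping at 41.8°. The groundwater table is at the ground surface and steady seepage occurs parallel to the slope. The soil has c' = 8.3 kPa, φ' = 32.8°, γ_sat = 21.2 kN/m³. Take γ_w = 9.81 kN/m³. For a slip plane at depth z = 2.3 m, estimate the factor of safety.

FS = 0.73

With seepage parallel to the slope and the water table at the surface, the effective normal stress on the slip plane uses the buoyant unit weight γ' = γ_sat − γ_w while the driving shear stress uses γ_sat:
FS = [c' + γ' z cos²β tanφ'] / [γ_sat z sinβ cosβ]
γ' = 21.2 − 9.81 = 11.39 kN/m³
Numerator = 8.3 + 11.39·2.3·cos²41.8°·tan32.8° = 8.3 + 11.39·2.3·0.5557·0.6445 = 17.682 kPa
Denominator = 21.2·2.3·sin41.8°·cos41.8° = 21.2·2.3·0.6665·0.7455 = 24.228 kPa
FS = 17.682 / 24.228 = 0.730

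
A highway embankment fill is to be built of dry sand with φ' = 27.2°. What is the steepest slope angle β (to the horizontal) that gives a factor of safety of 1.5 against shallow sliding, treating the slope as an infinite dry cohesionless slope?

β = 18.9°

For an infinite dry cohesionless slope FS = tanφ'/tanβ, so tanβ = tanφ' / FS.
tanβ = tan27.2° / 1.5 = 0.5139 / 1.5 = 0.3426
β = arctan(0.3426) = 18.91°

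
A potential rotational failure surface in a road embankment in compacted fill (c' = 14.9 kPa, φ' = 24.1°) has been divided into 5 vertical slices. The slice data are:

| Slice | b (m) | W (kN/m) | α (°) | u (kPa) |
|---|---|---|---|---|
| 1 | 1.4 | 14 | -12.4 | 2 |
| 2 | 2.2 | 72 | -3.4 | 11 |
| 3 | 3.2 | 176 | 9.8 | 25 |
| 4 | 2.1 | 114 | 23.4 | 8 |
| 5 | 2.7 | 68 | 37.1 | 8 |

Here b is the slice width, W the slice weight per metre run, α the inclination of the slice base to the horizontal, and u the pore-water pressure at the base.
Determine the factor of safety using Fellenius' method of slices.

Ordinary method of slices: FS = Σ[c'·Δl_i + (W_i cosα_i − u_i·Δl_i)·tanφ'] / Σ W_i sinα_i, with Δl_i = b_i / cosα_i.
Slice 1: Δl = 1.4/cos(-12.4°) = 1.433 m; N'_1 = 14·cos(-12.4°) − 2·1.433 = 10.8; c'Δl = 21.36; W sinα = -3.0
Slice 2: Δl = 2.2/cos(-3.4°) = 2.204 m; N'_2 = 72·cos(-3.4°) − 11·2.204 = 47.6; c'Δl = 32.84; W sinα = -4.3
Slice 3: Δl = 3.2/cos9.8° = 3.247 m; N'_3 = 176·cos9.8° − 25·3.247 = 92.2; c'Δl = 48.39; W sinα = 30.0
Slice 4: Δl = 2.1/cos23.4° = 2.288 m; N'_4 = 114·cos23.4° − 8·2.288 = 86.3; c'Δl = 34.09; W sinα = 45.3
Slice 5: Δl = 2.7/cos37.1° = 3.385 m; N'_5 = 68·cos37.1° − 8·3.385 = 27.2; c'Δl = 50.44; W sinα = 41.0
Σc'Δl = 187.1 kN/m; ΣN' = 264.2 kN/m; ΣW sinα = 109.0 kN/m
Resisting = 187.1 + 264.2·tan24.1° = 187.1 + 118.2 = 305.3 kN/m
FS = 305.3 / 109.0 = 2.801

FS = 2.80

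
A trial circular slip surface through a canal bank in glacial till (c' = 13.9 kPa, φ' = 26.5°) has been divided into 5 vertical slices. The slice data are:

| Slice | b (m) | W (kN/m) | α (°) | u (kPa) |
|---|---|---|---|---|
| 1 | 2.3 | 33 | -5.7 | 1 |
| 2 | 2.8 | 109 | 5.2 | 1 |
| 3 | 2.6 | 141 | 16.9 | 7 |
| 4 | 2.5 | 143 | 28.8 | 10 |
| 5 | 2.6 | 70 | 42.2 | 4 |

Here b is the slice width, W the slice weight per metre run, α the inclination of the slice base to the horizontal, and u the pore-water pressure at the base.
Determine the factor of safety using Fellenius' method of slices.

Ordinary method of slices: FS = Σ[c'·Δl_i + (W_i cosα_i − u_i·Δl_i)·tanφ'] / Σ W_i sinα_i, with Δl_i = b_i / cosα_i.
Slice 1: Δl = 2.3/cos(-5.7°) = 2.311 m; N'_1 = 33·cos(-5.7°) − 1·2.311 = 30.5; c'Δl = 32.13; W sinα = -3.3
Slice 2: Δl = 2.8/cos5.2° = 2.812 m; N'_2 = 109·cos5.2° − 1·2.812 = 105.7; c'Δl = 39.08; W sinα = 9.9
Slice 3: Δl = 2.6/cos16.9° = 2.717 m; N'_3 = 141·cos16.9° − 7·2.717 = 115.9; c'Δl = 37.77; W sinα = 41.0
Slice 4: Δl = 2.5/cos28.8° = 2.853 m; N'_4 = 143·cos28.8° − 10·2.853 = 96.8; c'Δl = 39.66; W sinα = 68.9
Slice 5: Δl = 2.6/cos42.2° = 3.510 m; N'_5 = 70·cos42.2° − 4·3.510 = 37.8; c'Δl = 48.78; W sinα = 47.0
Σc'Δl = 197.4 kN/m; ΣN' = 386.8 kN/m; ΣW sinα = 163.5 kN/m
Resisting = 197.4 + 386.8·tan26.5° = 197.4 + 192.8 = 390.2 kN/m
FS = 390.2 / 163.5 = 2.387

FS = 2.39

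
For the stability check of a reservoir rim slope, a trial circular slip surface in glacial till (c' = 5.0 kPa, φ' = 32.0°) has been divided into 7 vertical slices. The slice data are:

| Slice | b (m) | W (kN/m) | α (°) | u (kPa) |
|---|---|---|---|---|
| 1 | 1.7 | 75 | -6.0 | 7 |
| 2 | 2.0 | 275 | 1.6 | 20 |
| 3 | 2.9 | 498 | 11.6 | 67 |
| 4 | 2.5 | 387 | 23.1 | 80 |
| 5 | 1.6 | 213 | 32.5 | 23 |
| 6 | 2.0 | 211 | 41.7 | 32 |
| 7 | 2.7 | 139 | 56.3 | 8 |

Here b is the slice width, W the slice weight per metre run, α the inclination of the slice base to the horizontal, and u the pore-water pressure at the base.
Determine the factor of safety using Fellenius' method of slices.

Ordinary method of slices: FS = Σ[c'·Δl_i + (W_i cosα_i − u_i·Δl_i)·tanφ'] / Σ W_i sinα_i, with Δl_i = b_i / cosα_i.
Slice 1: Δl = 1.7/cos(-6.0°) = 1.709 m; N'_1 = 75·cos(-6.0°) − 7·1.709 = 62.6; c'Δl = 8.55; W sinα = -7.8
Slice 2: Δl = 2.0/cos1.6° = 2.001 m; N'_2 = 275·cos1.6° − 20·2.001 = 234.9; c'Δl = 10.00; W sinα = 7.7
Slice 3: Δl = 2.9/cos11.6° = 2.960 m; N'_3 = 498·cos11.6° − 67·2.960 = 289.5; c'Δl = 14.80; W sinα = 100.1
Slice 4: Δl = 2.5/cos23.1° = 2.718 m; N'_4 = 387·cos23.1° − 80·2.718 = 138.5; c'Δl = 13.59; W sinα = 151.8
Slice 5: Δl = 1.6/cos32.5° = 1.897 m; N'_5 = 213·cos32.5° − 23·1.897 = 136.0; c'Δl = 9.49; W sinα = 114.4
Slice 6: Δl = 2.0/cos41.7° = 2.679 m; N'_6 = 211·cos41.7° − 32·2.679 = 71.8; c'Δl = 13.39; W sinα = 140.4
Slice 7: Δl = 2.7/cos56.3° = 4.866 m; N'_7 = 139·cos56.3° − 8·4.866 = 38.2; c'Δl = 24.33; W sinα = 115.6
Σc'Δl = 94.2 kN/m; ΣN' = 971.5 kN/m; ΣW sinα = 622.3 kN/m
Resisting = 94.2 + 971.5·tan32.0° = 94.2 + 607.1 = 701.2 kN/m
FS = 701.2 / 622.3 = 1.127

FS = 1.13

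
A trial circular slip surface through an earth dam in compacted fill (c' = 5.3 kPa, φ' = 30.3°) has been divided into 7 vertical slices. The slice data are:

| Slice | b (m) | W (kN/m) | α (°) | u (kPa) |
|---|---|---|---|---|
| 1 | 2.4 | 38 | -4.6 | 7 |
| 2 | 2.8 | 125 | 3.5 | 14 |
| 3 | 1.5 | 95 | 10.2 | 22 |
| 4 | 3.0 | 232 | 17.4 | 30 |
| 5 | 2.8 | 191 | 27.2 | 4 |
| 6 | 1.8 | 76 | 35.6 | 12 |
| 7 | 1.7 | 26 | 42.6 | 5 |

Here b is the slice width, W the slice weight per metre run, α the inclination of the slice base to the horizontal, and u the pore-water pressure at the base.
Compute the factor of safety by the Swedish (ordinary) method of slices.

Ordinary method of slices: FS = Σ[c'·Δl_i + (W_i cosα_i − u_i·Δl_i)·tanφ'] / Σ W_i sinα_i, with Δl_i = b_i / cosα_i.
Slice 1: Δl = 2.4/cos(-4.6°) = 2.408 m; N'_1 = 38·cos(-4.6°) − 7·2.408 = 21.0; c'Δl = 12.76; W sinα = -3.0
Slice 2: Δl = 2.8/cos3.5° = 2.805 m; N'_2 = 125·cos3.5° − 14·2.805 = 85.5; c'Δl = 14.87; W sinα = 7.6
Slice 3: Δl = 1.5/cos10.2° = 1.524 m; N'_3 = 95·cos10.2° − 22·1.524 = 60.0; c'Δl = 8.08; W sinα = 16.8
Slice 4: Δl = 3.0/cos17.4° = 3.144 m; N'_4 = 232·cos17.4° − 30·3.144 = 127.1; c'Δl = 16.66; W sinα = 69.4
Slice 5: Δl = 2.8/cos27.2° = 3.148 m; N'_5 = 191·cos27.2° − 4·3.148 = 157.3; c'Δl = 16.69; W sinα = 87.3
Slice 6: Δl = 1.8/cos35.6° = 2.214 m; N'_6 = 76·cos35.6° − 12·2.214 = 35.2; c'Δl = 11.73; W sinα = 44.2
Slice 7: Δl = 1.7/cos42.6° = 2.309 m; N'_7 = 26·cos42.6° − 5·2.309 = 7.6; c'Δl = 12.24; W sinα = 17.6
Σc'Δl = 93.0 kN/m; ΣN' = 493.7 kN/m; ΣW sinα = 239.9 kN/m
Resisting = 93.0 + 493.7·tan30.3° = 93.0 + 288.5 = 381.5 kN/m
FS = 381.5 / 239.9 = 1.590

FS = 1.59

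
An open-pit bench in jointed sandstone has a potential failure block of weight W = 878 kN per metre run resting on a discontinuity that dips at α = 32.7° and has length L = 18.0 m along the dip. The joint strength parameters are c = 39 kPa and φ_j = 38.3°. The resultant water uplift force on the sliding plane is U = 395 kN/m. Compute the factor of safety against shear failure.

FS = 2.05

Resolving the block weight along and normal to the plane and applying the Mohr–Coulomb strength on the joint:
N' = W cosα − U = 878·cos32.7° − 395 = 343.8 kN/m
Driving force T = W sinα = 878·sin32.7° = 474.3 kN/m
Resisting force R = c·L + N'·tanφ_j = 39·18.0 + 343.8·tan38.3° = 702.0 + 271.6 = 973.6 kN/m
FS = R / T = 973.6 / 474.3 = 2.052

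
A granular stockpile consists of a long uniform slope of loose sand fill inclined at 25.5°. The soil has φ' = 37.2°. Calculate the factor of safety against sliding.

For a dry cohesionless infinite slope the factor of safety is FS = tanφ' / tanβ.
FS = tan37.2° / tan25.5° = 0.7590 / 0.4770 = 1.591

FS = 1.59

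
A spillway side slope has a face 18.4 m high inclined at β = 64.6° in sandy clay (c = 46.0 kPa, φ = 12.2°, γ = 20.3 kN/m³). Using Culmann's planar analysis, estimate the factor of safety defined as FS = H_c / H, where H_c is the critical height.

H_c = (4c/γ) · sinβ cosφ / [1 − cos(β − φ)]
    = (4·46.0/20.3) · sin64.6°·cos12.2° / [1 − cos52.4°]
    = 9.064 · 0.8829 / 0.3899 = 20.53 m
FS = H_c / H = 20.53 / 18.4 = 1.116

FS = 1.12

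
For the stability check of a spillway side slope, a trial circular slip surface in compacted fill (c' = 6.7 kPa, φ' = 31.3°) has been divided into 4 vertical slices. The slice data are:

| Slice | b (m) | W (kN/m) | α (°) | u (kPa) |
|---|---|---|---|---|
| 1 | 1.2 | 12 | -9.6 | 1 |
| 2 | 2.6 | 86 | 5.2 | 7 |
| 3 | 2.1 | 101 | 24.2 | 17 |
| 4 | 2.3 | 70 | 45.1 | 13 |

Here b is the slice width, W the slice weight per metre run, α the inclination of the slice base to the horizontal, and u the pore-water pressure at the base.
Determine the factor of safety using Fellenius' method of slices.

FS = 1.52

Ordinary method of slices: FS = Σ[c'·Δl_i + (W_i cosα_i − u_i·Δl_i)·tanφ'] / Σ W_i sinα_i, with Δl_i = b_i / cosα_i.
Slice 1: Δl = 1.2/cos(-9.6°) = 1.217 m; N'_1 = 12·cos(-9.6°) − 1·1.217 = 10.6; c'Δl = 8.15; W sinα = -2.0
Slice 2: Δl = 2.6/cos5.2° = 2.611 m; N'_2 = 86·cos5.2° − 7·2.611 = 67.4; c'Δl = 17.49; W sinα = 7.8
Slice 3: Δl = 2.1/cos24.2° = 2.302 m; N'_3 = 101·cos24.2° − 17·2.302 = 53.0; c'Δl = 15.43; W sinα = 41.4
Slice 4: Δl = 2.3/cos45.1° = 3.258 m; N'_4 = 70·cos45.1° − 13·3.258 = 7.1; c'Δl = 21.83; W sinα = 49.6
Σc'Δl = 62.9 kN/m; ΣN' = 138.0 kN/m; ΣW sinα = 96.8 kN/m
Resisting = 62.9 + 138.0·tan31.3° = 62.9 + 83.9 = 146.8 kN/m
FS = 146.8 / 96.8 = 1.517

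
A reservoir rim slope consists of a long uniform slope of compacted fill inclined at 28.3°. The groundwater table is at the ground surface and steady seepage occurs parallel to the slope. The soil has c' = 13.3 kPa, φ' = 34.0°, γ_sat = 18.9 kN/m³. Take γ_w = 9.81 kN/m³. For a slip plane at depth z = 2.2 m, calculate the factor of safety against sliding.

With seepage parallel to the slope and the water table at the surface, the effective normal stress on the slip plane uses the buoyant unit weight γ' = γ_sat − γ_w while the driving shear stress uses γ_sat:
FS = [c' + γ' z cos²β tanφ'] / [γ_sat z sinβ cosβ]
γ' = 18.9 − 9.81 = 9.09 kN/m³
Numerator = 13.3 + 9.09·2.2·cos²28.3°·tan34.0° = 13.3 + 9.09·2.2·0.7752·0.6745 = 23.757 kPa
Denominator = 18.9·2.2·sin28.3°·cos28.3° = 18.9·2.2·0.4741·0.8805 = 17.356 kPa
FS = 23.757 / 17.356 = 1.369

FS = 1.37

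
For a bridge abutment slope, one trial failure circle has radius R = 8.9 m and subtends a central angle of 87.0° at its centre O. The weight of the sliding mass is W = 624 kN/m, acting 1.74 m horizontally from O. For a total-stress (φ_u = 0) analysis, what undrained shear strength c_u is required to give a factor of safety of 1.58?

FS = c_u·L_a·R / (W·d), so c_u = FS·W·d / (L_a·R).
Arc length L_a = R·θ = 8.9·(87.0°·π/180) = 8.9·1.5184 = 13.51 m
c_u = 1.58·624·1.74 / (13.51·8.9) = 1715.5 / 120.28 = 14.26 kPa

c_u = 14.3 kPa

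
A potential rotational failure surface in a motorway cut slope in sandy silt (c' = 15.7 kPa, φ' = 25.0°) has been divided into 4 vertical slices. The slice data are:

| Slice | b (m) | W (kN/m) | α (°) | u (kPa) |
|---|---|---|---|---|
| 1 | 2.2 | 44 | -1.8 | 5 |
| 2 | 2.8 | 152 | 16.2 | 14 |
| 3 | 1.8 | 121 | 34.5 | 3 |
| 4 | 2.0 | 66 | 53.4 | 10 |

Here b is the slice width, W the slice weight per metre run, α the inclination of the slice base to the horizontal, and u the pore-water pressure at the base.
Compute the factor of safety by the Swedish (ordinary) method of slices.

FS = 1.71

Ordinary method of slices: FS = Σ[c'·Δl_i + (W_i cosα_i − u_i·Δl_i)·tanφ'] / Σ W_i sinα_i, with Δl_i = b_i / cosα_i.
Slice 1: Δl = 2.2/cos(-1.8°) = 2.201 m; N'_1 = 44·cos(-1.8°) − 5·2.201 = 33.0; c'Δl = 34.56; W sinα = -1.4
Slice 2: Δl = 2.8/cos16.2° = 2.916 m; N'_2 = 152·cos16.2° − 14·2.916 = 105.1; c'Δl = 45.78; W sinα = 42.4
Slice 3: Δl = 1.8/cos34.5° = 2.184 m; N'_3 = 121·cos34.5° − 3·2.184 = 93.2; c'Δl = 34.29; W sinα = 68.5
Slice 4: Δl = 2.0/cos53.4° = 3.354 m; N'_4 = 66·cos53.4° − 10·3.354 = 5.8; c'Δl = 52.66; W sinα = 53.0
Σc'Δl = 167.3 kN/m; ΣN' = 237.1 kN/m; ΣW sinα = 162.5 kN/m
Resisting = 167.3 + 237.1·tan25.0° = 167.3 + 110.6 = 277.8 kN/m
FS = 277.8 / 162.5 = 1.709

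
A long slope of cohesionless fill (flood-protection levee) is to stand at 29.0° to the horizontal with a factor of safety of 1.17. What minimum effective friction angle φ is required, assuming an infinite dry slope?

FS = tanφ/tanβ ⇒ tanφ = FS · tanβ = 1.17 · tan29.0° = 0.6485
φ = arctan(0.6485) = 32.97°

φ = 33.0°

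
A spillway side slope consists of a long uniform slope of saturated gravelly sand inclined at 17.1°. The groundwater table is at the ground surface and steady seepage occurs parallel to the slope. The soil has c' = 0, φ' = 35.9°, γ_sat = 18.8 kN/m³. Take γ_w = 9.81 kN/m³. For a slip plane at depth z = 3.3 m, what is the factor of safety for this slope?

With seepage parallel to the slope and the water table at the surface, the effective normal stress on the slip plane uses the buoyant unit weight γ' = γ_sat − γ_w while the driving shear stress uses γ_sat:
FS = [c' + γ' z cos²β tanφ'] / [γ_sat z sinβ cosβ]
(For c' = 0 this reduces to FS = (γ'/γ_sat)·tanφ'/tanβ.)
γ' = 18.8 − 9.81 = 8.99 kN/m³
Numerator = 0.0 + 8.99·3.3·cos²17.1°·tan35.9° = 0.0 + 8.99·3.3·0.9135·0.7239 = 19.619 kPa
Denominator = 18.8·3.3·sin17.1°·cos17.1° = 18.8·3.3·0.2940·0.9558 = 17.436 kPa
FS = 19.619 / 17.436 = 1.125

FS = 1.13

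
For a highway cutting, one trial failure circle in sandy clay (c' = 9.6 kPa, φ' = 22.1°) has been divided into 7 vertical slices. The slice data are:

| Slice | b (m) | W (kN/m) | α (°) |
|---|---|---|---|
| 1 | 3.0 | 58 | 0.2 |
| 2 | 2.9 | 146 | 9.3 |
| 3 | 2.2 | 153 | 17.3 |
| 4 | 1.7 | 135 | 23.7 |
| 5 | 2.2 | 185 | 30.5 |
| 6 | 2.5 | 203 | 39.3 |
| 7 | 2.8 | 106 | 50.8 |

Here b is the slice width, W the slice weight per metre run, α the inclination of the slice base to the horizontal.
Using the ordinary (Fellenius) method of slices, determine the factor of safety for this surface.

Ordinary method of slices: FS = Σ[c'·Δl_i + (W_i cosα_i)·tanφ'] / Σ W_i sinα_i, with Δl_i = b_i / cosα_i.
Slice 1: Δl = 3.0/cos0.2° = 3.000 m; N'_1 = 58·cos0.2° = 58.0; c'Δl = 28.80; W sinα = 0.2
Slice 2: Δl = 2.9/cos9.3° = 2.939 m; N'_2 = 146·cos9.3° = 144.1; c'Δl = 28.21; W sinα = 23.6
Slice 3: Δl = 2.2/cos17.3° = 2.304 m; N'_3 = 153·cos17.3° = 146.1; c'Δl = 22.12; W sinα = 45.5
Slice 4: Δl = 1.7/cos23.7° = 1.857 m; N'_4 = 135·cos23.7° = 123.6; c'Δl = 17.82; W sinα = 54.3
Slice 5: Δl = 2.2/cos30.5° = 2.553 m; N'_5 = 185·cos30.5° = 159.4; c'Δl = 24.51; W sinα = 93.9
Slice 6: Δl = 2.5/cos39.3° = 3.231 m; N'_6 = 203·cos39.3° = 157.1; c'Δl = 31.01; W sinα = 128.6
Slice 7: Δl = 2.8/cos50.8° = 4.430 m; N'_7 = 106·cos50.8° = 67.0; c'Δl = 42.53; W sinα = 82.1
Σc'Δl = 195.0 kN/m; ΣN' = 855.3 kN/m; ΣW sinα = 428.2 kN/m
Resisting = 195.0 + 855.3·tan22.1° = 195.0 + 347.3 = 542.3 kN/m
FS = 542.3 / 428.2 = 1.267

FS = 1.27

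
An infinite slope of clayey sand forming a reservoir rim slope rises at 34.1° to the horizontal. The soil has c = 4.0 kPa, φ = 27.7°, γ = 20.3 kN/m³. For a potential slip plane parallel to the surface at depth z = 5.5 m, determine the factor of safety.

For an infinite slope with a slip plane parallel to the surface (no pore pressure): FS = [c + γz cos²β tanφ] / [γz sinβ cosβ].
γz = 20.3·5.5 = 111.65 kN/m²
Numerator = 4.0 + 111.65·cos²34.1°·tan27.7° = 4.0 + 111.65·0.6857·0.5250 = 44.193 kPa
Denominator = 111.65·sin34.1°·cos34.1° = 111.65·0.5606·0.8281 = 51.833 kPa
FS = 44.193 / 51.833 = 0.853

FS = 0.85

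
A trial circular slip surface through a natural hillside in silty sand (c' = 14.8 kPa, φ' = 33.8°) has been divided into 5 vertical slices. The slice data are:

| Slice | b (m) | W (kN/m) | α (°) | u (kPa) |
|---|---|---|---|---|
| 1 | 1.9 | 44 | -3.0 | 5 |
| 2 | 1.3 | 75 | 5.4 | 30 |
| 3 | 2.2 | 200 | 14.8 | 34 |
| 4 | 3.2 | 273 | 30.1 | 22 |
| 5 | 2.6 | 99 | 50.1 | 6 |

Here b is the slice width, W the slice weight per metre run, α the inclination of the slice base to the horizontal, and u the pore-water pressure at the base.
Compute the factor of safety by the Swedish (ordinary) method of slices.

Ordinary method of slices: FS = Σ[c'·Δl_i + (W_i cosα_i − u_i·Δl_i)·tanφ'] / Σ W_i sinα_i, with Δl_i = b_i / cosα_i.
Slice 1: Δl = 1.9/cos(-3.0°) = 1.903 m; N'_1 = 44·cos(-3.0°) − 5·1.903 = 34.4; c'Δl = 28.16; W sinα = -2.3
Slice 2: Δl = 1.3/cos5.4° = 1.306 m; N'_2 = 75·cos5.4° − 30·1.306 = 35.5; c'Δl = 19.33; W sinα = 7.1
Slice 3: Δl = 2.2/cos14.8° = 2.275 m; N'_3 = 200·cos14.8° − 34·2.275 = 116.0; c'Δl = 33.68; W sinα = 51.1
Slice 4: Δl = 3.2/cos30.1° = 3.699 m; N'_4 = 273·cos30.1° − 22·3.699 = 154.8; c'Δl = 54.74; W sinα = 136.9
Slice 5: Δl = 2.6/cos50.1° = 4.053 m; N'_5 = 99·cos50.1° − 6·4.053 = 39.2; c'Δl = 59.99; W sinα = 75.9
Σc'Δl = 195.9 kN/m; ΣN' = 379.9 kN/m; ΣW sinα = 268.7 kN/m
Resisting = 195.9 + 379.9·tan33.8° = 195.9 + 254.3 = 450.2 kN/m
FS = 450.2 / 268.7 = 1.676

FS = 1.68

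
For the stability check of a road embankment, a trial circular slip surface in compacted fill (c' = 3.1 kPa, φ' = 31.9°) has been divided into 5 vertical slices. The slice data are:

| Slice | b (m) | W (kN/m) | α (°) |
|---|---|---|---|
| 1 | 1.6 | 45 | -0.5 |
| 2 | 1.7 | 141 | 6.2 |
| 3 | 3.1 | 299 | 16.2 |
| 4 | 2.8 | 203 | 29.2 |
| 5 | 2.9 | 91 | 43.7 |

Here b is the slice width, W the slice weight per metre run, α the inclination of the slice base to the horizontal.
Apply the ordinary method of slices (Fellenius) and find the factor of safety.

Ordinary method of slices: FS = Σ[c'·Δl_i + (W_i cosα_i)·tanφ'] / Σ W_i sinα_i, with Δl_i = b_i / cosα_i.
Slice 1: Δl = 1.6/cos(-0.5°) = 1.600 m; N'_1 = 45·cos(-0.5°) = 45.0; c'Δl = 4.96; W sinα = -0.4
Slice 2: Δl = 1.7/cos6.2° = 1.710 m; N'_2 = 141·cos6.2° = 140.2; c'Δl = 5.30; W sinα = 15.2
Slice 3: Δl = 3.1/cos16.2° = 3.228 m; N'_3 = 299·cos16.2° = 287.1; c'Δl = 10.01; W sinα = 83.4
Slice 4: Δl = 2.8/cos29.2° = 3.208 m; N'_4 = 203·cos29.2° = 177.2; c'Δl = 9.94; W sinα = 99.0
Slice 5: Δl = 2.9/cos43.7° = 4.011 m; N'_5 = 91·cos43.7° = 65.8; c'Δl = 12.43; W sinα = 62.9
Σc'Δl = 42.6 kN/m; ΣN' = 715.3 kN/m; ΣW sinα = 260.2 kN/m
Resisting = 42.6 + 715.3·tan31.9° = 42.6 + 445.2 = 487.9 kN/m
FS = 487.9 / 260.2 = 1.875

FS = 1.88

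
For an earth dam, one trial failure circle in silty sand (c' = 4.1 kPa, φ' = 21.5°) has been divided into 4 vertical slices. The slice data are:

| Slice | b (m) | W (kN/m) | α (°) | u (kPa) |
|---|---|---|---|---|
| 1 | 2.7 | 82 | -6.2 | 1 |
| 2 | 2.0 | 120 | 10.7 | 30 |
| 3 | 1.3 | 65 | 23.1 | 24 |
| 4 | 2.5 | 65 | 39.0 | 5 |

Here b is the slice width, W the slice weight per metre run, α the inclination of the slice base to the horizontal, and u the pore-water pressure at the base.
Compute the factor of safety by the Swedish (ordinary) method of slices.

FS = 1.45

Ordinary method of slices: FS = Σ[c'·Δl_i + (W_i cosα_i − u_i·Δl_i)·tanφ'] / Σ W_i sinα_i, with Δl_i = b_i / cosα_i.
Slice 1: Δl = 2.7/cos(-6.2°) = 2.716 m; N'_1 = 82·cos(-6.2°) − 1·2.716 = 78.8; c'Δl = 11.14; W sinα = -8.9
Slice 2: Δl = 2.0/cos10.7° = 2.035 m; N'_2 = 120·cos10.7° − 30·2.035 = 56.9; c'Δl = 8.35; W sinα = 22.3
Slice 3: Δl = 1.3/cos23.1° = 1.413 m; N'_3 = 65·cos23.1° − 24·1.413 = 25.9; c'Δl = 5.79; W sinα = 25.5
Slice 4: Δl = 2.5/cos39.0° = 3.217 m; N'_4 = 65·cos39.0° − 5·3.217 = 34.4; c'Δl = 13.19; W sinα = 40.9
Σc'Δl = 38.5 kN/m; ΣN' = 196.0 kN/m; ΣW sinα = 79.8 kN/m
Resisting = 38.5 + 196.0·tan21.5° = 38.5 + 77.2 = 115.7 kN/m
FS = 115.7 / 79.8 = 1.449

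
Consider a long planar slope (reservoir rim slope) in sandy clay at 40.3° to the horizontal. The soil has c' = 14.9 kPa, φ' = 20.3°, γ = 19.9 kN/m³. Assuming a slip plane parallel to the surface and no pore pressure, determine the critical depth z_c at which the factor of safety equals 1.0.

Setting FS = 1.00 in FS = [c' + γz cos²β tanφ'] / [γz sinβ cosβ] and solving for z:
z = c' / [γ cosβ (FS·sinβ − cosβ·tanφ')]
  = 14.9 / [19.9·cos40.3°·(1.00·sin40.3° − cos40.3°·tan20.3°)]
  = 14.9 / [19.9·0.7627·(1.00·0.6468 − 0.7627·0.3699)]
  = 14.9 / 5.5346 = 2.692 m

z_c = 2.69 m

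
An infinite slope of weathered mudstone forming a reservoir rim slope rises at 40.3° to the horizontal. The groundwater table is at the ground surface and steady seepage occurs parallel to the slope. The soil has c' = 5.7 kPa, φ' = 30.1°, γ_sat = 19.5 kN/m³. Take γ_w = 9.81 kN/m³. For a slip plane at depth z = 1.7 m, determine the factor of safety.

With seepage parallel to the slope and the water table at the surface, the effective normal stress on the slip plane uses the buoyant unit weight γ' = γ_sat − γ_w while the driving shear stress uses γ_sat:
FS = [c' + γ' z cos²β tanφ'] / [γ_sat z sinβ cosβ]
γ' = 19.5 − 9.81 = 9.69 kN/m³
Numerator = 5.7 + 9.69·1.7·cos²40.3°·tan30.1° = 5.7 + 9.69·1.7·0.5817·0.5797 = 11.254 kPa
Denominator = 19.5·1.7·sin40.3°·cos40.3° = 19.5·1.7·0.6468·0.7627 = 16.352 kPa
FS = 11.254 / 16.352 = 0.688

FS = 0.69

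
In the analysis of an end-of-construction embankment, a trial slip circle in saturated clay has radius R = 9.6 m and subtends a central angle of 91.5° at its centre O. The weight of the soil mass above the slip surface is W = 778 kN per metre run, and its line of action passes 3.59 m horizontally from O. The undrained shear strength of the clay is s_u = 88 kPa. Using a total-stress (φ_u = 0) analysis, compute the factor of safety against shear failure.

FS = 4.64

Taking moments about the centre O, the resisting moment is provided by the undrained shear strength acting along the arc:
Arc length L_a = R·θ = 9.6·(91.5°·π/180) = 9.6·1.5970 = 15.33 m
M_R = s_u·L_a·R = 88·15.33·9.6 = 12951.6 kN·m/m
M_D = W·d = 778·3.59 = 2793.0 kN·m/m
FS = M_R / M_D = 12951.6 / 2793.0 = 4.637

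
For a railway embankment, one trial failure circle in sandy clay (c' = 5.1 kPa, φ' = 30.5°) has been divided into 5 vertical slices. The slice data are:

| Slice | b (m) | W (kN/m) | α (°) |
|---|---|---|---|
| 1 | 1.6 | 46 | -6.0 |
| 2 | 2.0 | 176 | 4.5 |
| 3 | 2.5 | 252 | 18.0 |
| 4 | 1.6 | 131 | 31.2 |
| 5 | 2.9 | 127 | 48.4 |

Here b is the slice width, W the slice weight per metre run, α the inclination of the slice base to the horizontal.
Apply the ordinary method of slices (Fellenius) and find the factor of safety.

Ordinary method of slices: FS = Σ[c'·Δl_i + (W_i cosα_i)·tanφ'] / Σ W_i sinα_i, with Δl_i = b_i / cosα_i.
Slice 1: Δl = 1.6/cos(-6.0°) = 1.609 m; N'_1 = 46·cos(-6.0°) = 45.7; c'Δl = 8.20; W sinα = -4.8
Slice 2: Δl = 2.0/cos4.5° = 2.006 m; N'_2 = 176·cos4.5° = 175.5; c'Δl = 10.23; W sinα = 13.8
Slice 3: Δl = 2.5/cos18.0° = 2.629 m; N'_3 = 252·cos18.0° = 239.7; c'Δl = 13.41; W sinα = 77.9
Slice 4: Δl = 1.6/cos31.2° = 1.871 m; N'_4 = 131·cos31.2° = 112.1; c'Δl = 9.54; W sinα = 67.9
Slice 5: Δl = 2.9/cos48.4° = 4.368 m; N'_5 = 127·cos48.4° = 84.3; c'Δl = 22.28; W sinα = 95.0
Σc'Δl = 63.7 kN/m; ΣN' = 657.2 kN/m; ΣW sinα = 249.7 kN/m
Resisting = 63.7 + 657.2·tan30.5° = 63.7 + 387.1 = 450.8 kN/m
FS = 450.8 / 249.7 = 1.805

FS = 1.81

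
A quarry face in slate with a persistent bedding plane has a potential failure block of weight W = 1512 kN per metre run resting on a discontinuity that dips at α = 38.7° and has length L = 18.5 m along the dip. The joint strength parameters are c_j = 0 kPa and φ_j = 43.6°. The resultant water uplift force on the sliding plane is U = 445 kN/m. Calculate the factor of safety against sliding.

Resolving the block weight along and normal to the plane and applying the Mohr–Coulomb strength on the joint:
N' = W cosα − U = 1512·cos38.7° − 445 = 735.0 kN/m
Driving force T = W sinα = 1512·sin38.7° = 945.4 kN/m
Resisting force R = c_j·L + N'·tanφ_j = 0·18.5 + 735.0·tan43.6° = 0.0 + 699.9 = 699.9 kN/m
FS = R / T = 699.9 / 945.4 = 0.740

FS = 0.74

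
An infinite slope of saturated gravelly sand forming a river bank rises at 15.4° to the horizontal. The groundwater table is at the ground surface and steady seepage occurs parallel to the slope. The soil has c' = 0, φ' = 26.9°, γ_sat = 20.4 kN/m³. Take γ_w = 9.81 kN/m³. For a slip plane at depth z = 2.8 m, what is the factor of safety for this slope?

With seepage parallel to the slope and the water table at the surface, the effective normal stress on the slip plane uses the buoyant unit weight γ' = γ_sat − γ_w while the driving shear stress uses γ_sat:
FS = [c' + γ' z cos²β tanφ'] / [γ_sat z sinβ cosβ]
(For c' = 0 this reduces to FS = (γ'/γ_sat)·tanφ'/tanβ.)
γ' = 20.4 − 9.81 = 10.59 kN/m³
Numerator = 0.0 + 10.59·2.8·cos²15.4°·tan26.9° = 0.0 + 10.59·2.8·0.9295·0.5073 = 13.982 kPa
Denominator = 20.4·2.8·sin15.4°·cos15.4° = 20.4·2.8·0.2656·0.9641 = 14.624 kPa
FS = 13.982 / 14.624 = 0.956

FS = 0.96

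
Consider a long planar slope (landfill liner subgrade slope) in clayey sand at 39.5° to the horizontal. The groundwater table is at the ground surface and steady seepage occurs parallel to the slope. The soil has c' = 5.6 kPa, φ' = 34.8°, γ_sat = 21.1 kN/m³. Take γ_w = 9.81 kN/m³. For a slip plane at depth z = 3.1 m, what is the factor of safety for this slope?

FS = 0.63

With seepage parallel to the slope and the water table at the surface, the effective normal stress on the slip plane uses the buoyant unit weight γ' = γ_sat − γ_w while the driving shear stress uses γ_sat:
FS = [c' + γ' z cos²β tanφ'] / [γ_sat z sinβ cosβ]
γ' = 21.1 − 9.81 = 11.29 kN/m³
Numerator = 5.6 + 11.29·3.1·cos²39.5°·tan34.8° = 5.6 + 11.29·3.1·0.5954·0.6950 = 20.083 kPa
Denominator = 21.1·3.1·sin39.5°·cos39.5° = 21.1·3.1·0.6361·0.7716 = 32.104 kPa
FS = 20.083 / 32.104 = 0.626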